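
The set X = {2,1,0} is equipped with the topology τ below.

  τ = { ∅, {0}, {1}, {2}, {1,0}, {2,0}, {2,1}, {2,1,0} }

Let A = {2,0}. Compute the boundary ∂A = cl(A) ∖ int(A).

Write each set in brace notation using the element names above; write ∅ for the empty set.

U open, U⊆A: ∅, {0}, {2}, {2,0}. int(A) = ⋃ = {2,0}
X∖A={1}, int(X∖A)={1}, hence cl(A)={2,0}
∂A: remove int from cl → ∅

∅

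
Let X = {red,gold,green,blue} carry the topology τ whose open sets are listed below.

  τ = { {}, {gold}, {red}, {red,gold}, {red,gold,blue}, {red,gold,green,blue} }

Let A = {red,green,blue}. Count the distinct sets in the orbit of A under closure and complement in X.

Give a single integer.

4

cl via duality: int({gold}) = {gold}, so X∖{gold} = {red,green,blue}
Write k for closure, c for complement:
  1. A     = {red,green,blue}
  2. cA    = {gold}
  3. kcA   = {gold,green,blue}
  4. ckcA  = {red}
applying k or c yields no new set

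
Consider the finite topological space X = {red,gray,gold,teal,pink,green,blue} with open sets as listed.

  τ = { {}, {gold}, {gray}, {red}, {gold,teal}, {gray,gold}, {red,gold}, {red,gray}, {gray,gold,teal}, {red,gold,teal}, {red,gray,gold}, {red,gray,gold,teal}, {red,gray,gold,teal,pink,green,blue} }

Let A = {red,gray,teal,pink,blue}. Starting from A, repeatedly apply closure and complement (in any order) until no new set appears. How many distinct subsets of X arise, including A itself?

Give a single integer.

complement {gold,green}; its interior {gold}; cl(A) = X∖{gold} = {red,gray,teal,pink,green,blue}
With k = closure, c = complement:
  1. A     = {red,gray,teal,pink,blue}
  2. kA    = {red,gray,teal,pink,green,blue}
  3. cA    = {gold,green}
  4. ckA   = {gold}
  5. kcA   = {gold,teal,pink,green,blue}
  6. ckcA  = {red,gray}
  7. kckcA = {red,gray,pink,green,blue}
  8. ckckcA = {gold,teal}
k, c of each give nothing new

8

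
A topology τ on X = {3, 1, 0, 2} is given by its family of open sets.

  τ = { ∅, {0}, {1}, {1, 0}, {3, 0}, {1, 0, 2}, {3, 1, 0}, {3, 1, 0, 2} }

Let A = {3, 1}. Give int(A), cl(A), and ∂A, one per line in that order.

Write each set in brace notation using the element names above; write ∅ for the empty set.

opens ⊆ A: ∅, {1}; union → int = {1}
complement {0, 2}; its interior {0}; cl(A) = X∖{0} = {3, 1, 2}
boundary = {3, 1, 2} ∖ {1} = {3, 2}

int(A) = {1}
cl(A)  = {3, 1, 2}
∂A     = {3, 2}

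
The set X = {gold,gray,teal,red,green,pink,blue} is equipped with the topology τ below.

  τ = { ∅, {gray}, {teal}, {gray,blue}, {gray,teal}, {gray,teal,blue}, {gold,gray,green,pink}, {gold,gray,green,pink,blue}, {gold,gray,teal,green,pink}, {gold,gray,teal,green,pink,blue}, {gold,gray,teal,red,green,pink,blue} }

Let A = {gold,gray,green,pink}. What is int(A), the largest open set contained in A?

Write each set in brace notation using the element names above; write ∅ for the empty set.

{gold,gray,green,pink}

opens ⊆ A: ∅, {gray}, {gold,gray,green,pink}; union → int = {gold,gray,green,pink}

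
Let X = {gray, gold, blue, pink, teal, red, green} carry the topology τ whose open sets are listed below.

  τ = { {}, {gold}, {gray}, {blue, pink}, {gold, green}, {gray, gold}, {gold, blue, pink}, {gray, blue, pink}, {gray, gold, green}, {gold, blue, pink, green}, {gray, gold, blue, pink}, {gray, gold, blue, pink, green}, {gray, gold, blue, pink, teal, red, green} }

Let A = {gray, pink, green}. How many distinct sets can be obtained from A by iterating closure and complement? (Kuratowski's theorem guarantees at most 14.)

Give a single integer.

12

cl via duality: int({gold, blue, teal, red}) = {gold}, so X∖{gold} = {gray, blue, pink, teal, red, green}
Write k for closure, c for complement:
  1. A     = {gray, pink, green}
  2. kA    = {gray, blue, pink, teal, red, green}
  3. cA    = {gold, blue, teal, red}
  4. ckA   = {gold}
  5. kcA   = {gold, blue, pink, teal, red, green}
  6. kckA  = {gold, teal, red, green}
  7. ckcA  = {gray}
  8. ckckA = {gray, blue, pink}
  9. kckcA = {gray, teal, red}
  10. kckckA = {gray, blue, pink, teal, red}
  11. ckckcA = {gold, blue, pink, green}
  12. ckckckA = {gold, green}
applying k or c yields no new set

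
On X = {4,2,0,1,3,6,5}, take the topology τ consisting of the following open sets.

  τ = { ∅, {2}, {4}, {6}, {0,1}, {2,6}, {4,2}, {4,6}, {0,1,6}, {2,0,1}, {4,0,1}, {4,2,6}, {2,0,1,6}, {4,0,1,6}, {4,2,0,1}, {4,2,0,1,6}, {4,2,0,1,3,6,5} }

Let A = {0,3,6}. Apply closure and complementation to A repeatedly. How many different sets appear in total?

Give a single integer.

10

X∖A={4,2,1,5}, int(X∖A)={4,2}, hence cl(A)={0,1,3,6,5}
Orbit (k=closure, c=complement):
  1. A     = {0,3,6}
  2. kA    = {0,1,3,6,5}
  3. cA    = {4,2,1,5}
  4. ckA   = {4,2}
  5. kcA   = {4,2,0,1,3,5}
  6. kckA  = {4,2,3,5}
  7. ckcA  = {6}
  8. ckckA = {0,1,6}
  9. kckcA = {3,6,5}
  10. ckckcA = {4,2,0,1}
(closed under both — stop)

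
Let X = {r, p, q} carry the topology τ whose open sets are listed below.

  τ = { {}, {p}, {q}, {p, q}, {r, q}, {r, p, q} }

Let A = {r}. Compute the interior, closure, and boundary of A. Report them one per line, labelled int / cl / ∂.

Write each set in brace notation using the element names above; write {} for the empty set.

U open, U⊆A: {}. int(A) = ⋃ = {}
X∖A={p, q}, int(X∖A)={p, q}, hence cl(A)={r}
∂A: remove int from cl → {r}

int(A) = {}
cl(A)  = {r}
∂A     = {r}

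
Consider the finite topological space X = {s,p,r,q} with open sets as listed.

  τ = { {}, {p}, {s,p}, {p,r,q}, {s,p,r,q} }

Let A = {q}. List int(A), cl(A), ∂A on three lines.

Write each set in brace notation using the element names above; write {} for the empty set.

int(A) = {}
cl(A)  = {r,q}
∂A     = {r,q}

opens ⊆ A: {}; union → int = {}
complement {s,p,r}; its interior {s,p}; cl(A) = X∖{s,p} = {r,q}
boundary = {r,q} ∖ {} = {r,q}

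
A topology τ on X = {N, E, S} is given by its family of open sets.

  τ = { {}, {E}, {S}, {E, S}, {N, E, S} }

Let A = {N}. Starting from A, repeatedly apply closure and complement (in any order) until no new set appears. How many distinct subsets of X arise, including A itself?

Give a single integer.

4

complement {E, S}; its interior {E, S}; cl(A) = X∖{E, S} = {N}
With k = closure, c = complement:
  1. A     = {N}
  2. cA    = {E, S}
  3. kcA   = {N, E, S}
  4. ckcA  = {}
k, c of each give nothing new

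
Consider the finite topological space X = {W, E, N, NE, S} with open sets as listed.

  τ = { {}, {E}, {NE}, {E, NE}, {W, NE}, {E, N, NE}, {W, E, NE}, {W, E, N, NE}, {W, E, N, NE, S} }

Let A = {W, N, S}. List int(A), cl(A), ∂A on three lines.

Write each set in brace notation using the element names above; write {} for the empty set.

int(A) = {}
cl(A)  = {W, N, S}
∂A     = {W, N, S}

interior: largest open inside A is {} (from {})
cl via duality: int({E, NE}) = {E, NE}, so X∖{E, NE} = {W, N, S}
cl∖int = {W, N, S}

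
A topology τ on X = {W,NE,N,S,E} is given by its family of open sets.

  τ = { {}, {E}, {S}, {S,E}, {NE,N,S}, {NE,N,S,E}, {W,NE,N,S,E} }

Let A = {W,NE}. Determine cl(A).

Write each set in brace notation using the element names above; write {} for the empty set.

{W,NE,N}

X∖A={N,S,E}, int(X∖A)={S,E}, hence cl(A)={W,NE,N}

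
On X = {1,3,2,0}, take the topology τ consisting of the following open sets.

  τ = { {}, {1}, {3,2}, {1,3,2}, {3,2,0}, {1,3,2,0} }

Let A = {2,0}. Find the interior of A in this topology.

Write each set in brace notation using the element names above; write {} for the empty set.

{}

interior: largest open inside A is {} (from {})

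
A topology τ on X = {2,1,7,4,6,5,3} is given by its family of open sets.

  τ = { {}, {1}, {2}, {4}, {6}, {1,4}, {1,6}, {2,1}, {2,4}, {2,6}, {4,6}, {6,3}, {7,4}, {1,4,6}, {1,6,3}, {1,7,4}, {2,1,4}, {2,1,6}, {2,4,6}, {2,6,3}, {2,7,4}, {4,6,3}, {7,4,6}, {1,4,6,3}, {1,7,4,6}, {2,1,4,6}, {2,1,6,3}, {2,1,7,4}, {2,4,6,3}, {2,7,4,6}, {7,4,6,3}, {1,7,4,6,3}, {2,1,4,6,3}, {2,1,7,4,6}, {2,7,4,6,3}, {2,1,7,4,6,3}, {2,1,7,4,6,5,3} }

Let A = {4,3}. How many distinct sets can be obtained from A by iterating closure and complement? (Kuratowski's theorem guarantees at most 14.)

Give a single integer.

complement {2,1,7,6,5}; its interior {2,1,6}; cl(A) = X∖{2,1,6} = {7,4,5,3}
With k = closure, c = complement:
  1. A     = {4,3}
  2. kA    = {7,4,5,3}
  3. cA    = {2,1,7,6,5}
  4. ckA   = {2,1,6}
  5. kcA   = {2,1,7,6,5,3}
  6. kckA  = {2,1,6,5,3}
  7. ckcA  = {4}
  8. ckckA = {7,4}
  9. kckcA = {7,4,5}
  10. ckckcA = {2,1,6,3}
k, c of each give nothing new

10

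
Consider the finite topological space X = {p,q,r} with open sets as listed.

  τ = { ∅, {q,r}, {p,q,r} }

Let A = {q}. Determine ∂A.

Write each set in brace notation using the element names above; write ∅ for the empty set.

{p,q,r}

U open, U⊆A: ∅. int(A) = ⋃ = ∅
X∖A={p,r}, int(X∖A)=∅, hence cl(A)={p,q,r}
∂A: remove int from cl → {p,q,r}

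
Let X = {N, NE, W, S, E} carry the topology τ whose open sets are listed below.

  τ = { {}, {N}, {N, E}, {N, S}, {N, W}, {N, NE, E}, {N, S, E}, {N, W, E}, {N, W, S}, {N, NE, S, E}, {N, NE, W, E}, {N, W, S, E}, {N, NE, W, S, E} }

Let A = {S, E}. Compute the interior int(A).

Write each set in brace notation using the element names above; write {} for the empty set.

opens ⊆ A: {}; union → int = {}

{}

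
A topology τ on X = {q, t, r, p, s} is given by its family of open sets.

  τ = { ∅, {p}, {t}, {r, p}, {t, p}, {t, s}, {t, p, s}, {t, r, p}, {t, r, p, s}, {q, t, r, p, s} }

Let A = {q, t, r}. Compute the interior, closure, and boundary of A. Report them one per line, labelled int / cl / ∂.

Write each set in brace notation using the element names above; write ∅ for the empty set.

interior: largest open inside A is {t} (from ∅, {t})
cl via duality: int({p, s}) = {p}, so X∖{p} = {q, t, r, s}
cl∖int = {q, r, s}

int(A) = {t}
cl(A)  = {q, t, r, s}
∂A     = {q, r, s}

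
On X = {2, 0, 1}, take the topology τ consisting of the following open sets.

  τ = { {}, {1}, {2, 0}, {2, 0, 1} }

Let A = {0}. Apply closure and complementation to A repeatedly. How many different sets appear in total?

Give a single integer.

6

cl via duality: int({2, 1}) = {1}, so X∖{1} = {2, 0}
Write k for closure, c for complement:
  1. A     = {0}
  2. kA    = {2, 0}
  3. cA    = {2, 1}
  4. ckA   = {1}
  5. kcA   = {2, 0, 1}
  6. ckcA  = {}
applying k or c yields no new set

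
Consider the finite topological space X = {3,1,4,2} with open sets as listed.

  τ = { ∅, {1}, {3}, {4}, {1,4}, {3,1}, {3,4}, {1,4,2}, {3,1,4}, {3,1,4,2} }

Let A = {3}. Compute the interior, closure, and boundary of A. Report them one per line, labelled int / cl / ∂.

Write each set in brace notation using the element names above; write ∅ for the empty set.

open subsets of A: ∅, {3}; so int(A) = {3}
closure: X∖int(X∖A) = X∖{1,4,2} = {3}
∂A = {3} minus {3} = ∅

int(A) = {3}
cl(A)  = {3}
∂A     = ∅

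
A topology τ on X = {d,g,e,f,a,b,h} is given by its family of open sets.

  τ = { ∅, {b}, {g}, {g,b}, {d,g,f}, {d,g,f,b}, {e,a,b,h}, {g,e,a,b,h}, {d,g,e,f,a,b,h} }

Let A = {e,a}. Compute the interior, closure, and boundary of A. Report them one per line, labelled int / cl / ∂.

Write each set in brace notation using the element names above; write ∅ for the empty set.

interior: largest open inside A is ∅ (from ∅)
cl via duality: int({d,g,f,b,h}) = {d,g,f,b}, so X∖{d,g,f,b} = {e,a,h}
cl∖int = {e,a,h}

int(A) = ∅
cl(A)  = {e,a,h}
∂A     = {e,a,h}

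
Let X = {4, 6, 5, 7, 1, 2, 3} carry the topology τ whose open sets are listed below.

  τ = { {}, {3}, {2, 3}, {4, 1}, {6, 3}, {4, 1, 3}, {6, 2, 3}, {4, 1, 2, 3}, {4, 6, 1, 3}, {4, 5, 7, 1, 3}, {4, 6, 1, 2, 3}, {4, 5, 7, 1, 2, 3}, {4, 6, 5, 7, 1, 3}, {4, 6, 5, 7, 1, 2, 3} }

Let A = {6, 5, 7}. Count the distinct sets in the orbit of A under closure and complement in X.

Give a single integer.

complement {4, 1, 2, 3}; its interior {4, 1, 2, 3}; cl(A) = X∖{4, 1, 2, 3} = {6, 5, 7}
With k = closure, c = complement:
  1. A     = {6, 5, 7}
  2. cA    = {4, 1, 2, 3}
  3. kcA   = {4, 6, 5, 7, 1, 2, 3}
  4. ckcA  = {}
k, c of each give nothing new

4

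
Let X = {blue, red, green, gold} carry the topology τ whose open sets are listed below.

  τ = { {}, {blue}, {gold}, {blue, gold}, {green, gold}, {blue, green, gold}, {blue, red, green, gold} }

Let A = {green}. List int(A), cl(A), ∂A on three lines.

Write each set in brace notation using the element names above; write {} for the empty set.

open subsets of A: {}; so int(A) = {}
closure: X∖int(X∖A) = X∖{blue, gold} = {red, green}
∂A = {red, green} minus {} = {red, green}

int(A) = {}
cl(A)  = {red, green}
∂A     = {red, green}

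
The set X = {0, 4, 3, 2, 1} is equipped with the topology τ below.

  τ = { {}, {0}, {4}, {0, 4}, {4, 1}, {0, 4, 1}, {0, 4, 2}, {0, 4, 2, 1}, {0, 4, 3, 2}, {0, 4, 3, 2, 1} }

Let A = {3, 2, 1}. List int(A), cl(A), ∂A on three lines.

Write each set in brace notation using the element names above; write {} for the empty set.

open subsets of A: {}; so int(A) = {}
closure: X∖int(X∖A) = X∖{0, 4} = {3, 2, 1}
∂A = {3, 2, 1} minus {} = {3, 2, 1}

int(A) = {}
cl(A)  = {3, 2, 1}
∂A     = {3, 2, 1}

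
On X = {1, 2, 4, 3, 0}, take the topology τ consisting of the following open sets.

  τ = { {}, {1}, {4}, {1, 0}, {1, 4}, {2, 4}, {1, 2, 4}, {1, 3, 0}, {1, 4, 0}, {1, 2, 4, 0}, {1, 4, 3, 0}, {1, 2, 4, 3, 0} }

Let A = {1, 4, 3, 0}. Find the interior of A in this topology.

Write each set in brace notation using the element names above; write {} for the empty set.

{1, 4, 3, 0}

interior: largest open inside A is {1, 4, 3, 0} (from {}, {4}, {1}, {1, 4}, {1, 0}, {1, 3, 0}, {1, 4, 0}, {1, 4, 3, 0})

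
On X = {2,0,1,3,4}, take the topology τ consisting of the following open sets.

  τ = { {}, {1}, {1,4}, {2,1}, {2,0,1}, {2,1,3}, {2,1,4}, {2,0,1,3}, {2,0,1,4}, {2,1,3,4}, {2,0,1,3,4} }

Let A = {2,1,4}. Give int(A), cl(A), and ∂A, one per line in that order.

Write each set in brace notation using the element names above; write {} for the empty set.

int(A) = {2,1,4}
cl(A)  = {2,0,1,3,4}
∂A     = {0,3}

open subsets of A: {}, {1}, {2,1}, {1,4}, {2,1,4}; so int(A) = {2,1,4}
closure: X∖int(X∖A) = X∖{} = {2,0,1,3,4}
∂A = {2,0,1,3,4} minus {2,1,4} = {0,3}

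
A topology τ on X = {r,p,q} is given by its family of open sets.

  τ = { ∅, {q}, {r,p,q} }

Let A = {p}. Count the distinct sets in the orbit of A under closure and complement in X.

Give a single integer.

complement {r,q}; its interior {q}; cl(A) = X∖{q} = {r,p}
With k = closure, c = complement:
  1. A     = {p}
  2. kA    = {r,p}
  3. cA    = {r,q}
  4. ckA   = {q}
  5. kcA   = {r,p,q}
  6. ckcA  = ∅
k, c of each give nothing new

6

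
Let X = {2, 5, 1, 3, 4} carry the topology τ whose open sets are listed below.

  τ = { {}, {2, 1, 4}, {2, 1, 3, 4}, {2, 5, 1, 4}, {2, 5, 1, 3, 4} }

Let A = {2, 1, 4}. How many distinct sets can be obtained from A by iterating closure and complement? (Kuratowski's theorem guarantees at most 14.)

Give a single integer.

X∖A={5, 3}, int(X∖A)={}, hence cl(A)={2, 5, 1, 3, 4}
Orbit (k=closure, c=complement):
  1. A     = {2, 1, 4}
  2. kA    = {2, 5, 1, 3, 4}
  3. cA    = {5, 3}
  4. ckA   = {}
(closed under both — stop)

4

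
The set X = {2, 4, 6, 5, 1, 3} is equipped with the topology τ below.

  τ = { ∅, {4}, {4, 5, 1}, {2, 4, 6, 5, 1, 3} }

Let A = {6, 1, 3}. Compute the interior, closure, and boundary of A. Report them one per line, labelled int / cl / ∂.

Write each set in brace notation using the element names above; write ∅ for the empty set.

U open, U⊆A: ∅. int(A) = ⋃ = ∅
X∖A={2, 4, 5}, int(X∖A)={4}, hence cl(A)={2, 6, 5, 1, 3}
∂A: remove int from cl → {2, 6, 5, 1, 3}

int(A) = ∅
cl(A)  = {2, 6, 5, 1, 3}
∂A     = {2, 6, 5, 1, 3}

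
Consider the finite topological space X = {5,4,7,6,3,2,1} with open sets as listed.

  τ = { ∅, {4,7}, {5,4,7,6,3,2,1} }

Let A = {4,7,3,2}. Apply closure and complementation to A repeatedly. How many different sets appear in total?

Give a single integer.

6

cl via duality: int({5,6,1}) = ∅, so X∖∅ = {5,4,7,6,3,2,1}
Write k for closure, c for complement:
  1. A     = {4,7,3,2}
  2. kA    = {5,4,7,6,3,2,1}
  3. cA    = {5,6,1}
  4. ckA   = ∅
  5. kcA   = {5,6,3,2,1}
  6. ckcA  = {4,7}
applying k or c yields no new set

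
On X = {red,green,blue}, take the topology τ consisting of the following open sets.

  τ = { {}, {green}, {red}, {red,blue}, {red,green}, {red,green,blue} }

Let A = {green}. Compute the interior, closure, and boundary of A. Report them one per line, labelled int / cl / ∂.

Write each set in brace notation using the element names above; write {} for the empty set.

int(A) = {green}
cl(A)  = {green}
∂A     = {}

interior: largest open inside A is {green} (from {}, {green})
cl via duality: int({red,blue}) = {red,blue}, so X∖{red,blue} = {green}
cl∖int = {}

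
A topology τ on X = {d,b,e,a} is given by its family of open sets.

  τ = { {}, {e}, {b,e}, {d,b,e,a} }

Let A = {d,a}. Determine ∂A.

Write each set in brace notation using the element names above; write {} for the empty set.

interior: largest open inside A is {} (from {})
cl via duality: int({b,e}) = {b,e}, so X∖{b,e} = {d,a}
cl∖int = {d,a}

{d,a}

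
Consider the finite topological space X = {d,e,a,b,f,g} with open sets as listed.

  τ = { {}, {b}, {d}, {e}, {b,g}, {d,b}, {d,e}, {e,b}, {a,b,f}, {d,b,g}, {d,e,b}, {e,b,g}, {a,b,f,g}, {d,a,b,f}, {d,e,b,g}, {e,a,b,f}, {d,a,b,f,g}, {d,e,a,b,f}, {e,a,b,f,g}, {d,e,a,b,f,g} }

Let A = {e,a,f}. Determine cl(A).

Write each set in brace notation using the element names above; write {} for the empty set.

complement {d,b,g}; its interior {d,b,g}; cl(A) = X∖{d,b,g} = {e,a,f}

{e,a,f}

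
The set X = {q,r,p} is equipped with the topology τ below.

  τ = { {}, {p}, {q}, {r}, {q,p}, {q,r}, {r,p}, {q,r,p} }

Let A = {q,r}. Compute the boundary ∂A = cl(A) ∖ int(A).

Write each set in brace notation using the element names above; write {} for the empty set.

interior: largest open inside A is {q,r} (from {}, {q}, {r}, {q,r})
cl via duality: int({p}) = {p}, so X∖{p} = {q,r}
cl∖int = {}

{}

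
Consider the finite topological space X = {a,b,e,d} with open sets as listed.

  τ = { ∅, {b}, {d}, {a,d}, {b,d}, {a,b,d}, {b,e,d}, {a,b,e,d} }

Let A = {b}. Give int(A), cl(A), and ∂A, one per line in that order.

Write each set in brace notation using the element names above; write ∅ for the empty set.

U open, U⊆A: ∅, {b}. int(A) = ⋃ = {b}
X∖A={a,e,d}, int(X∖A)={a,d}, hence cl(A)={b,e}
∂A: remove int from cl → {e}

int(A) = {b}
cl(A)  = {b,e}
∂A     = {e}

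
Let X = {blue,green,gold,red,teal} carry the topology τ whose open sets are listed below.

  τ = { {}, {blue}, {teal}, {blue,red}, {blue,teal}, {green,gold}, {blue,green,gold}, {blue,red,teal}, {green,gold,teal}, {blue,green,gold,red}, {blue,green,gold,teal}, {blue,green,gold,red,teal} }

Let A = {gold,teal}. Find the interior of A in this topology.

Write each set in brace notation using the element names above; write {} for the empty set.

{teal}

interior: largest open inside A is {teal} (from {}, {teal})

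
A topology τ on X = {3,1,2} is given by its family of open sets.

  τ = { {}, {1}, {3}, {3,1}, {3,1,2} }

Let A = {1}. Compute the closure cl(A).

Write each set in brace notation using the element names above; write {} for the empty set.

{1,2}

closure: X∖int(X∖A) = X∖{3} = {1,2}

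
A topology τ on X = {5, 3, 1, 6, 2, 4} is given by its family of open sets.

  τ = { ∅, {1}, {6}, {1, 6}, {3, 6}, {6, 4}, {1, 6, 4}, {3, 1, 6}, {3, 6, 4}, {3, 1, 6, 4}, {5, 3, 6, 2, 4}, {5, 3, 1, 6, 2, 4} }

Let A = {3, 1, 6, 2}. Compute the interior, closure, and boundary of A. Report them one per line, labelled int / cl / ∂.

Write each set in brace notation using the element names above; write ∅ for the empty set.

int(A) = {3, 1, 6}
cl(A)  = {5, 3, 1, 6, 2, 4}
∂A     = {5, 2, 4}

open subsets of A: ∅, {6}, {1}, {1, 6}, {3, 6}, {3, 1, 6}; so int(A) = {3, 1, 6}
closure: X∖int(X∖A) = X∖∅ = {5, 3, 1, 6, 2, 4}
∂A = {5, 3, 1, 6, 2, 4} minus {3, 1, 6} = {5, 2, 4}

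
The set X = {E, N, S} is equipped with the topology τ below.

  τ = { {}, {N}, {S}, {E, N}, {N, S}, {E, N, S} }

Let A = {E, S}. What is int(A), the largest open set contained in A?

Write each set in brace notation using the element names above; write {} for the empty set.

{S}

interior: largest open inside A is {S} (from {}, {S})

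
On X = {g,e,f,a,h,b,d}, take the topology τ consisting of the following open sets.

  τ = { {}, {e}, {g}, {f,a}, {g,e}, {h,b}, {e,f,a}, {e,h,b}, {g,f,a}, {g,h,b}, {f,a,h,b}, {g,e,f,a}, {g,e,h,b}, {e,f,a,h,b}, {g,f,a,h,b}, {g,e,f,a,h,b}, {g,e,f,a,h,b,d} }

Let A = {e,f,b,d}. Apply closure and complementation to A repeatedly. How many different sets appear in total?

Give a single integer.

cl via duality: int({g,a,h}) = {g}, so X∖{g} = {e,f,a,h,b,d}
Write k for closure, c for complement:
  1. A     = {e,f,b,d}
  2. kA    = {e,f,a,h,b,d}
  3. cA    = {g,a,h}
  4. ckA   = {g}
  5. kcA   = {g,f,a,h,b,d}
  6. kckA  = {g,d}
  7. ckcA  = {e}
  8. ckckA = {e,f,a,h,b}
  9. kckcA = {e,d}
  10. ckckcA = {g,f,a,h,b}
applying k or c yields no new set

10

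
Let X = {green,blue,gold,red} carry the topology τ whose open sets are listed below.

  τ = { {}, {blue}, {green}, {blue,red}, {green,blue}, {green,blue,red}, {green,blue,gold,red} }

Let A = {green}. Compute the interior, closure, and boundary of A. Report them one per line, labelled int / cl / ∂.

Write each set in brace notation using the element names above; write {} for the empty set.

int(A) = {green}
cl(A)  = {green,gold}
∂A     = {gold}

open subsets of A: {}, {green}; so int(A) = {green}
closure: X∖int(X∖A) = X∖{blue,red} = {green,gold}
∂A = {green,gold} minus {green} = {gold}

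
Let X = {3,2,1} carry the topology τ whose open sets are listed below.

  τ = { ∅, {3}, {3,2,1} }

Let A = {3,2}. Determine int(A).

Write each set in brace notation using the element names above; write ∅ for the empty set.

{3}

opens ⊆ A: ∅, {3}; union → int = {3}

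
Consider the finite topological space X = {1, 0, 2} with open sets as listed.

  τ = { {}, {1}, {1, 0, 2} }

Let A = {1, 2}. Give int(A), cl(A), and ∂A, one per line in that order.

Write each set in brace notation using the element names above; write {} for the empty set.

int(A) = {1}
cl(A)  = {1, 0, 2}
∂A     = {0, 2}

interior: largest open inside A is {1} (from {}, {1})
cl via duality: int({0}) = {}, so X∖{} = {1, 0, 2}
cl∖int = {0, 2}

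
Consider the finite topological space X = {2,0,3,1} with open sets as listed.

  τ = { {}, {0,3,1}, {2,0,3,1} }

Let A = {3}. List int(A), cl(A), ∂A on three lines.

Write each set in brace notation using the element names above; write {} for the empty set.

int(A) = {}
cl(A)  = {2,0,3,1}
∂A     = {2,0,3,1}

opens ⊆ A: {}; union → int = {}
complement {2,0,1}; its interior {}; cl(A) = X∖{} = {2,0,3,1}
boundary = {2,0,3,1} ∖ {} = {2,0,3,1}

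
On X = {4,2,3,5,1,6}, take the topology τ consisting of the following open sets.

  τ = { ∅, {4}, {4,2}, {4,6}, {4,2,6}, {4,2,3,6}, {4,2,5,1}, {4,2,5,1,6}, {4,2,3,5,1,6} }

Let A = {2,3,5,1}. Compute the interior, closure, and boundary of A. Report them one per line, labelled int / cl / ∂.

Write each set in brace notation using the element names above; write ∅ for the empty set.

int(A) = ∅
cl(A)  = {2,3,5,1}
∂A     = {2,3,5,1}

U open, U⊆A: ∅. int(A) = ⋃ = ∅
X∖A={4,6}, int(X∖A)={4,6}, hence cl(A)={2,3,5,1}
∂A: remove int from cl → {2,3,5,1}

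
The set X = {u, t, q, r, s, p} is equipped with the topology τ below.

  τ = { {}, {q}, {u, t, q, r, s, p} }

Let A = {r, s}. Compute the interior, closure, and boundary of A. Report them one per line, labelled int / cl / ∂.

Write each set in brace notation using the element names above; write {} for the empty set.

int(A) = {}
cl(A)  = {u, t, r, s, p}
∂A     = {u, t, r, s, p}

open subsets of A: {}; so int(A) = {}
closure: X∖int(X∖A) = X∖{q} = {u, t, r, s, p}
∂A = {u, t, r, s, p} minus {} = {u, t, r, s, p}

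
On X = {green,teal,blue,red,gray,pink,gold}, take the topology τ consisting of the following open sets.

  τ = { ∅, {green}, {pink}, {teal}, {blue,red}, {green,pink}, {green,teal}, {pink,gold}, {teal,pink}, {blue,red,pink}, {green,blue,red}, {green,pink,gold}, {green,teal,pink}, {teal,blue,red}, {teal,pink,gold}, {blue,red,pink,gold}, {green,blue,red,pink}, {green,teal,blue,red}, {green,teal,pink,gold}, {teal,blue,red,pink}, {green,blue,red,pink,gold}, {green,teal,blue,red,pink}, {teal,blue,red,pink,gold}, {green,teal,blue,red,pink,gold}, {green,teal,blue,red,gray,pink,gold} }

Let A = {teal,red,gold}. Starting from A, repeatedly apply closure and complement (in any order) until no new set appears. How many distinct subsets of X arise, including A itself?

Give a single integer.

12

complement {green,blue,gray,pink}; its interior {green,pink}; cl(A) = X∖{green,pink} = {teal,blue,red,gray,gold}
With k = closure, c = complement:
  1. A     = {teal,red,gold}
  2. kA    = {teal,blue,red,gray,gold}
  3. cA    = {green,blue,gray,pink}
  4. ckA   = {green,pink}
  5. kcA   = {green,blue,red,gray,pink,gold}
  6. kckA  = {green,gray,pink,gold}
  7. ckcA  = {teal}
  8. ckckA = {teal,blue,red}
  9. kckcA = {teal,gray}
  10. kckckA = {teal,blue,red,gray}
  11. ckckcA = {green,blue,red,pink,gold}
  12. ckckckA = {green,pink,gold}
k, c of each give nothing new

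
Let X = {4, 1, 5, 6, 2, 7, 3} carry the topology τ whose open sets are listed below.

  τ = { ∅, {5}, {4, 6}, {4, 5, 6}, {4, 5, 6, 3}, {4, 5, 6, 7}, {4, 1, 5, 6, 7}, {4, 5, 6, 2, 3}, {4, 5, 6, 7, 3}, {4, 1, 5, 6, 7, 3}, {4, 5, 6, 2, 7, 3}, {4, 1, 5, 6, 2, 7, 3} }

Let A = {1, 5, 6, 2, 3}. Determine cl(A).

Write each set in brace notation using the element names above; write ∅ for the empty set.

complement {4, 7}; its interior ∅; cl(A) = X∖∅ = {4, 1, 5, 6, 2, 7, 3}

{4, 1, 5, 6, 2, 7, 3}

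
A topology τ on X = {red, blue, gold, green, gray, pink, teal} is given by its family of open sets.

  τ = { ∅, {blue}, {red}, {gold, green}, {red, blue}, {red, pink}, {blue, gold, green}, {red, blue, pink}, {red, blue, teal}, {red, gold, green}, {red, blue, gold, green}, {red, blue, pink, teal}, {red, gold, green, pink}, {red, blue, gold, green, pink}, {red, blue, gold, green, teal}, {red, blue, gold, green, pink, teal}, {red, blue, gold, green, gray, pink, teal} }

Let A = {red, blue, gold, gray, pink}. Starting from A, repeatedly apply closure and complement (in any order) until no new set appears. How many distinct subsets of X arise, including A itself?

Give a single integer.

X∖A={green, teal}, int(X∖A)=∅, hence cl(A)={red, blue, gold, green, gray, pink, teal}
Orbit (k=closure, c=complement):
  1. A     = {red, blue, gold, gray, pink}
  2. kA    = {red, blue, gold, green, gray, pink, teal}
  3. cA    = {green, teal}
  4. ckA   = ∅
  5. kcA   = {gold, green, gray, teal}
  6. ckcA  = {red, blue, pink}
  7. kckcA = {red, blue, gray, pink, teal}
  8. ckckcA = {gold, green}
  9. kckckcA = {gold, green, gray}
  10. ckckckcA = {red, blue, pink, teal}
(closed under both — stop)

10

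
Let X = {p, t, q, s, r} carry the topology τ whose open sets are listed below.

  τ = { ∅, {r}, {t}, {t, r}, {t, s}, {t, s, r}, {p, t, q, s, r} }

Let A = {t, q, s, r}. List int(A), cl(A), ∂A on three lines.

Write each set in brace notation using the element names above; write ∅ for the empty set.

interior: largest open inside A is {t, s, r} (from ∅, {t}, {r}, {t, r}, {t, s}, {t, s, r})
cl via duality: int({p}) = ∅, so X∖∅ = {p, t, q, s, r}
cl∖int = {p, q}

int(A) = {t, s, r}
cl(A)  = {p, t, q, s, r}
∂A     = {p, q}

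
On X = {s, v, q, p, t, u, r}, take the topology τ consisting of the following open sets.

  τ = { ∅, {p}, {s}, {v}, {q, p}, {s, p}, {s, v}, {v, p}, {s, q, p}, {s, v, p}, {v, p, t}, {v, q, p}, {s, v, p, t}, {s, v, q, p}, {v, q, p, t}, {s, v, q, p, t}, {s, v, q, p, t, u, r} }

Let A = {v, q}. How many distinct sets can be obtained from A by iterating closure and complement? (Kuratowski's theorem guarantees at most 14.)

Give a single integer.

X∖A={s, p, t, u, r}, int(X∖A)={s, p}, hence cl(A)={v, q, t, u, r}
Orbit (k=closure, c=complement):
  1. A     = {v, q}
  2. kA    = {v, q, t, u, r}
  3. cA    = {s, p, t, u, r}
  4. ckA   = {s, p}
  5. kcA   = {s, q, p, t, u, r}
  6. ckcA  = {v}
  7. kckcA = {v, t, u, r}
  8. ckckcA = {s, q, p}
(closed under both — stop)

8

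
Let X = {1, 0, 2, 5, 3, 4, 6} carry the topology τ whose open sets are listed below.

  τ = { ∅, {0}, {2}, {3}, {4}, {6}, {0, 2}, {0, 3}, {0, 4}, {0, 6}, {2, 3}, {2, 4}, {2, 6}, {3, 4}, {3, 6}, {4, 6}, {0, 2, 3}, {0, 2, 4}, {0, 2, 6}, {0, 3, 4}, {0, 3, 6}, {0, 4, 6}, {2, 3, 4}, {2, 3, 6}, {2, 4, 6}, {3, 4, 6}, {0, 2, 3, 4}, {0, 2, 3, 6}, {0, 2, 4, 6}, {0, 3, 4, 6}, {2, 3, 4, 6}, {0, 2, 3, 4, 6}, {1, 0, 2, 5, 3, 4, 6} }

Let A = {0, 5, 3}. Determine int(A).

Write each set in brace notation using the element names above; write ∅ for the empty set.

{0, 3}

U open, U⊆A: ∅, {0}, {3}, {0, 3}. int(A) = ⋃ = {0, 3}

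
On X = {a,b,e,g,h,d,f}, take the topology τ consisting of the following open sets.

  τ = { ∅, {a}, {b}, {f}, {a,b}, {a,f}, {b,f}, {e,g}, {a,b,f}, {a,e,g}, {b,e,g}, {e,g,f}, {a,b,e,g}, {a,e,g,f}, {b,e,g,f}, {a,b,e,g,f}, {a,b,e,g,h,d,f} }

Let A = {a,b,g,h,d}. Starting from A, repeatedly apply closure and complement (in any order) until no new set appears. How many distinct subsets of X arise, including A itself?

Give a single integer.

complement {e,f}; its interior {f}; cl(A) = X∖{f} = {a,b,e,g,h,d}
With k = closure, c = complement:
  1. A     = {a,b,g,h,d}
  2. kA    = {a,b,e,g,h,d}
  3. cA    = {e,f}
  4. ckA   = {f}
  5. kcA   = {e,g,h,d,f}
  6. kckA  = {h,d,f}
  7. ckcA  = {a,b}
  8. ckckA = {a,b,e,g}
  9. kckcA = {a,b,h,d}
  10. ckckcA = {e,g,f}
k, c of each give nothing new

10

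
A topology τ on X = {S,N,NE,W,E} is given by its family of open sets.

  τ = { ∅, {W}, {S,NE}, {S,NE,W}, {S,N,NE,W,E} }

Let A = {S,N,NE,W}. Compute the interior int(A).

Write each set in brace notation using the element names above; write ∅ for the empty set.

open subsets of A: ∅, {W}, {S,NE}, {S,NE,W}; so int(A) = {S,NE,W}

{S,NE,W}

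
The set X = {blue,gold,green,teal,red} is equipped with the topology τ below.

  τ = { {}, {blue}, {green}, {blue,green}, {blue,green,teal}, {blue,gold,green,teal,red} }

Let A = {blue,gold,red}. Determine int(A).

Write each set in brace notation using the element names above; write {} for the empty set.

opens ⊆ A: {}, {blue}; union → int = {blue}

{blue}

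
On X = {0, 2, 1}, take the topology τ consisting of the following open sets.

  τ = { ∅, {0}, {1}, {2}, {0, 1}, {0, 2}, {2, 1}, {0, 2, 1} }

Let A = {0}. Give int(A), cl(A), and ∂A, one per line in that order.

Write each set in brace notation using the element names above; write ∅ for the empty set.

U open, U⊆A: ∅, {0}. int(A) = ⋃ = {0}
X∖A={2, 1}, int(X∖A)={2, 1}, hence cl(A)={0}
∂A: remove int from cl → ∅

int(A) = {0}
cl(A)  = {0}
∂A     = ∅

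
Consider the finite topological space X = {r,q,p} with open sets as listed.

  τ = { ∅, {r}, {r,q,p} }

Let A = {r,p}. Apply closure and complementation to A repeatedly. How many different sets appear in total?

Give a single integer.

6

X∖A={q}, int(X∖A)=∅, hence cl(A)={r,q,p}
Orbit (k=closure, c=complement):
  1. A     = {r,p}
  2. kA    = {r,q,p}
  3. cA    = {q}
  4. ckA   = ∅
  5. kcA   = {q,p}
  6. ckcA  = {r}
(closed under both — stop)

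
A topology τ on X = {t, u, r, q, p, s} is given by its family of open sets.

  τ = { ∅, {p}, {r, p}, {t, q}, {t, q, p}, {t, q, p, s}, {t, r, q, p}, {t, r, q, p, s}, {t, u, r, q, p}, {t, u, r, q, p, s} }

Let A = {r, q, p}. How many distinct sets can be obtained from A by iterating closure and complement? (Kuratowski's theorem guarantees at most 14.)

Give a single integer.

8

complement {t, u, s}; its interior ∅; cl(A) = X∖∅ = {t, u, r, q, p, s}
With k = closure, c = complement:
  1. A     = {r, q, p}
  2. kA    = {t, u, r, q, p, s}
  3. cA    = {t, u, s}
  4. ckA   = ∅
  5. kcA   = {t, u, q, s}
  6. ckcA  = {r, p}
  7. kckcA = {u, r, p, s}
  8. ckckcA = {t, q}
k, c of each give nothing new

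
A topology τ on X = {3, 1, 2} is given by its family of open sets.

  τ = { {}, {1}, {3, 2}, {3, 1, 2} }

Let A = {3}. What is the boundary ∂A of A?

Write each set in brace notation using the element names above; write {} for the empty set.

interior: largest open inside A is {} (from {})
cl via duality: int({1, 2}) = {1}, so X∖{1} = {3, 2}
cl∖int = {3, 2}

{3, 2}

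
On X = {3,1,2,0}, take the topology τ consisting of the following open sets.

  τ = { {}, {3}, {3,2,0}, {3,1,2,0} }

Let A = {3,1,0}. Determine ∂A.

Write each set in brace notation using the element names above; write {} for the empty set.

opens ⊆ A: {}, {3}; union → int = {3}
complement {2}; its interior {}; cl(A) = X∖{} = {3,1,2,0}
boundary = {3,1,2,0} ∖ {3} = {1,2,0}

{1,2,0}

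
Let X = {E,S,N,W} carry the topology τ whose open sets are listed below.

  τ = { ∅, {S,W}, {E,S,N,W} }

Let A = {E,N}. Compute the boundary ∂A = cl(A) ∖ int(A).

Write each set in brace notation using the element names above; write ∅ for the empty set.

U open, U⊆A: ∅. int(A) = ⋃ = ∅
X∖A={S,W}, int(X∖A)={S,W}, hence cl(A)={E,N}
∂A: remove int from cl → {E,N}

{E,N}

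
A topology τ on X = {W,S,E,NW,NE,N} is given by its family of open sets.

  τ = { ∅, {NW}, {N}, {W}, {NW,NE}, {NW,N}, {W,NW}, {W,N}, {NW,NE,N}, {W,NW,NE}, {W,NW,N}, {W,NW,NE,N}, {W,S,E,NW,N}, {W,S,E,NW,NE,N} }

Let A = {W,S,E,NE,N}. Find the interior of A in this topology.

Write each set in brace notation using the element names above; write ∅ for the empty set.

open subsets of A: ∅, {N}, {W}, {W,N}; so int(A) = {W,N}

{W,N}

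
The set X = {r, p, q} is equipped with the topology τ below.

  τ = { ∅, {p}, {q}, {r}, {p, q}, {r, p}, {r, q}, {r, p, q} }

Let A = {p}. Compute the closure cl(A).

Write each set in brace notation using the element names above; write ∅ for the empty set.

closure: X∖int(X∖A) = X∖{r, q} = {p}

{p}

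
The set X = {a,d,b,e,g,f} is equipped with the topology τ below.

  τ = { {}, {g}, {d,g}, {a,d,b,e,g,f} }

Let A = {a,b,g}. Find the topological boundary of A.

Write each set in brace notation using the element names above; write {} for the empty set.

U open, U⊆A: {}, {g}. int(A) = ⋃ = {g}
X∖A={d,e,f}, int(X∖A)={}, hence cl(A)={a,d,b,e,g,f}
∂A: remove int from cl → {a,d,b,e,f}

{a,d,b,e,f}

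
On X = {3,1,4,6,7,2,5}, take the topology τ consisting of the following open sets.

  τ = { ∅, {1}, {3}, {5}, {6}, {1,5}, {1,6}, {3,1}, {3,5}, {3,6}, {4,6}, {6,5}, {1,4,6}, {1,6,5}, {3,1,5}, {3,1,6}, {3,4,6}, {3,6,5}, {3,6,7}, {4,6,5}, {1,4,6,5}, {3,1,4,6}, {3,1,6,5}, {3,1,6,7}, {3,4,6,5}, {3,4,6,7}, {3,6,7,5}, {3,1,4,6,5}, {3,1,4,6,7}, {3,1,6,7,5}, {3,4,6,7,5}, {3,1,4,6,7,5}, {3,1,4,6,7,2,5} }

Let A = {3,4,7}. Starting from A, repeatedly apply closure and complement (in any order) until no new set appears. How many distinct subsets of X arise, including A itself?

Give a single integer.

complement {1,6,2,5}; its interior {1,6,5}; cl(A) = X∖{1,6,5} = {3,4,7,2}
With k = closure, c = complement:
  1. A     = {3,4,7}
  2. kA    = {3,4,7,2}
  3. cA    = {1,6,2,5}
  4. ckA   = {1,6,5}
  5. kcA   = {1,4,6,7,2,5}
  6. ckcA  = {3}
  7. kckcA = {3,7,2}
  8. ckckcA = {1,4,6,5}
k, c of each give nothing new

8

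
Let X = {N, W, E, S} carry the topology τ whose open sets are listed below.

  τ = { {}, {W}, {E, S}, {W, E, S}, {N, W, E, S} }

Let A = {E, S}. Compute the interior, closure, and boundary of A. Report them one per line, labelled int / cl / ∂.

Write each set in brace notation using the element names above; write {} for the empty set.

open subsets of A: {}, {E, S}; so int(A) = {E, S}
closure: X∖int(X∖A) = X∖{W} = {N, E, S}
∂A = {N, E, S} minus {E, S} = {N}

int(A) = {E, S}
cl(A)  = {N, E, S}
∂A     = {N}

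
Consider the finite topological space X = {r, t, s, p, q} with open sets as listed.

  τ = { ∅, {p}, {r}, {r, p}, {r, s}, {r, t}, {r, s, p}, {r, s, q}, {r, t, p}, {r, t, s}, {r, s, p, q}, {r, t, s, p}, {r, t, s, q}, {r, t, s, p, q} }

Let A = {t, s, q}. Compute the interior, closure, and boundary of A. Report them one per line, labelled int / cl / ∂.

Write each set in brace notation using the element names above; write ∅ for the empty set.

open subsets of A: ∅; so int(A) = ∅
closure: X∖int(X∖A) = X∖{r, p} = {t, s, q}
∂A = {t, s, q} minus ∅ = {t, s, q}

int(A) = ∅
cl(A)  = {t, s, q}
∂A     = {t, s, q}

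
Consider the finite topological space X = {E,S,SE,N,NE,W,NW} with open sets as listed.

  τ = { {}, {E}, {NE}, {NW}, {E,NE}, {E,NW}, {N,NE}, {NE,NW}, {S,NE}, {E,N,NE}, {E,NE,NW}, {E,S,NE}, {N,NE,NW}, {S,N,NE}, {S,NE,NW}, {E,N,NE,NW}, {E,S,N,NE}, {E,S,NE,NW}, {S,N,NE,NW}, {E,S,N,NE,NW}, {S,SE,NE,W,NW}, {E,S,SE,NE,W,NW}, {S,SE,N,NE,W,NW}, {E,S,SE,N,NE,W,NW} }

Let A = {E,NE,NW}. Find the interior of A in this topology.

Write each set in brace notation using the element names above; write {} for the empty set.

{E,NE,NW}

opens ⊆ A: {}, {NW}, {E}, {NE}, {NE,NW}, {E,NW}, {E,NE}, {E,NE,NW}; union → int = {E,NE,NW}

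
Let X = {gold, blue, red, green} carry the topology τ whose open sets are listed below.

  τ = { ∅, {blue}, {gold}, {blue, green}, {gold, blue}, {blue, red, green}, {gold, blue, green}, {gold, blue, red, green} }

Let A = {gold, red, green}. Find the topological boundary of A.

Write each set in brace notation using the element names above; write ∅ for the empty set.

{red, green}

opens ⊆ A: ∅, {gold}; union → int = {gold}
complement {blue}; its interior {blue}; cl(A) = X∖{blue} = {gold, red, green}
boundary = {gold, red, green} ∖ {gold} = {red, green}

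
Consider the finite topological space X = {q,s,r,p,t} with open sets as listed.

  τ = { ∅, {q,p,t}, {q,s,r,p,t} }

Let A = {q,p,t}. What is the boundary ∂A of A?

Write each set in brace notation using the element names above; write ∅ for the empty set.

opens ⊆ A: ∅, {q,p,t}; union → int = {q,p,t}
complement {s,r}; its interior ∅; cl(A) = X∖∅ = {q,s,r,p,t}
boundary = {q,s,r,p,t} ∖ {q,p,t} = {s,r}

{s,r}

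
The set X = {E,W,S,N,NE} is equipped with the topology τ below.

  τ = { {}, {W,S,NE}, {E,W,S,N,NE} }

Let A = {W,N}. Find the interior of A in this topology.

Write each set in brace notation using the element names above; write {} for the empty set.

{}

U open, U⊆A: {}. int(A) = ⋃ = {}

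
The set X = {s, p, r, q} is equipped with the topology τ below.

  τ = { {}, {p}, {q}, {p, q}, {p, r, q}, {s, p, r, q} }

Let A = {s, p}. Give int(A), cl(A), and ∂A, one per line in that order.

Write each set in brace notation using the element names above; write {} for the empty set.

int(A) = {p}
cl(A)  = {s, p, r}
∂A     = {s, r}

open subsets of A: {}, {p}; so int(A) = {p}
closure: X∖int(X∖A) = X∖{q} = {s, p, r}
∂A = {s, p, r} minus {p} = {s, r}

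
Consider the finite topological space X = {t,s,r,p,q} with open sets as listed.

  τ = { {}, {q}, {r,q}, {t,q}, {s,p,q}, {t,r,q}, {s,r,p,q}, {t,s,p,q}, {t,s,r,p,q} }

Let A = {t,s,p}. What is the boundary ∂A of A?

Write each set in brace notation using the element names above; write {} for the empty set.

U open, U⊆A: {}. int(A) = ⋃ = {}
X∖A={r,q}, int(X∖A)={r,q}, hence cl(A)={t,s,p}
∂A: remove int from cl → {t,s,p}

{t,s,p}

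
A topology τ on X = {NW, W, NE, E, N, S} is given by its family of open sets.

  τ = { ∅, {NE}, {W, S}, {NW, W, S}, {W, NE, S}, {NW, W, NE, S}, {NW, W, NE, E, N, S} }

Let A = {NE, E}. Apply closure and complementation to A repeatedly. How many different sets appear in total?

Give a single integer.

6

closure: X∖int(X∖A) = X∖{NW, W, S} = {NE, E, N}
Let k=closure and c=complement:
  1. A     = {NE, E}
  2. kA    = {NE, E, N}
  3. cA    = {NW, W, N, S}
  4. ckA   = {NW, W, S}
  5. kcA   = {NW, W, E, N, S}
  6. ckcA  = {NE}
— saturated at 6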